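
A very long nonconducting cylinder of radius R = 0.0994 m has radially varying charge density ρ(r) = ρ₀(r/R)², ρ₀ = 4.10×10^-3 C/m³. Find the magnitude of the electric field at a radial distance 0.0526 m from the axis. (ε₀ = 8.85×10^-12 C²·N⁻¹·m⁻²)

Coaxial Gaussian cylinder, radius r = 0.0526 m, length L (r < R).
Integrating ρ over the cross-section to radius r: λ_enc = (2πρ₀/R²) ∫₀^r r'^3 dr' = 2πρ₀ r^4/(4·R²) = 4.99e-6 C/m.
Since E is radial and uniform over the curved surface, Φ = E·2πrL = Q_enc/ε₀ = λ_enc L/ε₀.
E = |λ_enc|/(2πε₀r) = (4.99×10^-6)/(2π·8.85×10^-12·0.0526) = 1.71e6 N/C.

E = 1.71×10^6 V/m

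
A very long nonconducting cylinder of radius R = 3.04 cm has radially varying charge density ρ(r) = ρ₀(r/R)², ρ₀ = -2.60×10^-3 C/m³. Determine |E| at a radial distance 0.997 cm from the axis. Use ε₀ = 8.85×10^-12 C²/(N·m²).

Coaxial Gaussian cylinder, radius r = 0.997 cm, length L (r < R).
Integrating ρ over the cross-section to radius r: λ_enc = (2πρ₀/R²) ∫₀^r r'^3 dr' = 2πρ₀ r^4/(4·R²) = -4.366e-8 C/m.
Gauss's law: E·2πrL = λ_enc L/ε₀.
E = |λ_enc|/(2πε₀r) = (4.366×10^-8)/(2π·8.85×10^-12·0.00997) = 7.88×10^4 N/C.

7.88e4 N/C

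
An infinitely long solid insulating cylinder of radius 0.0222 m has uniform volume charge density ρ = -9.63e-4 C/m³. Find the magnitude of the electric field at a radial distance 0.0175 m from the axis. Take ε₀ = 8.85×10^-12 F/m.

|E| ≈ 9.52×10^5 N/C

Coaxial Gaussian cylinder, radius r = 0.0175 m, length L (r < R).
Enclosed charge per unit length: λ_enc = ρ·πr² = (-9.63e-4)π(0.0175)² = -9.265×10^-7 C/m.
Applying ∮E·dA = Q_enc/ε₀ with the end caps contributing no flux:
E = |λ_enc|/(2πε₀r) = (9.265×10^-7)/(2π·8.85×10^-12·0.0175) = 9.52e5 N/C.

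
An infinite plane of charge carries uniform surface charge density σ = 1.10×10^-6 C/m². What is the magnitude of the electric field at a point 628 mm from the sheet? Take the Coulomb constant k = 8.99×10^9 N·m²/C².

Choose a cylindrical pillbox piercing the sheet, end faces (area A) parallel to it.
Flux Φ = 2EA and Q_enc = σA, so 2EA = σA/ε₀ ⇒ E = |σ|/(2ε₀), independent of distance.
E = 2πk|σ| = 2π(8.99×10^9)(1.10×10^-6) = 6.21×10^4 N/C.

|E| ≈ 6.21e4 N/C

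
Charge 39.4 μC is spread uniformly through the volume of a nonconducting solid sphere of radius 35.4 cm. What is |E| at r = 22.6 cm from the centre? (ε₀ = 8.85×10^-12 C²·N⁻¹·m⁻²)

|E| ≈ 1.80e6 V/m

Take a concentric spherical Gaussian surface of radius r = 22.6 cm (r < R).
Only the charge within r is enclosed: Q_enc = Q·(r/R)³ = (39.4 μC)·(22.6 cm/35.4 cm)³ = 1.025e-5 C.
By Gauss's law, ∮E·dA = E·4πr² = Q_enc/ε₀.
E = |Q_enc|/(4πε₀r²) = (1.025×10^-5)/(4π·8.85×10^-12·(0.226)²) = 1.80×10^6 N/C.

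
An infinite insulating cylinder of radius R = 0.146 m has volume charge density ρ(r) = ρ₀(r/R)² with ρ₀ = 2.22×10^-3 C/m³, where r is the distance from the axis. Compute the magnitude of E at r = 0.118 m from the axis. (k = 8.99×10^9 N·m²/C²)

By cylindrical symmetry E is radial; use a coaxial Gaussian cylinder of radius 0.118 m and length L (r < R).
λ_enc = ∫₀^r ρ(r')·2πr' dr' = (2πρ₀/R²)·r^4/4 = 3.172e-5 C/m.
Since E is radial and uniform over the curved surface, Φ = E·2πrL = Q_enc/ε₀ = λ_enc L/ε₀.
E = 2k|λ_enc|/r = 2(8.99×10^9)(3.172e-5)/(0.118) = 4.83×10^6 N/C.

E = 4.83e6 V/m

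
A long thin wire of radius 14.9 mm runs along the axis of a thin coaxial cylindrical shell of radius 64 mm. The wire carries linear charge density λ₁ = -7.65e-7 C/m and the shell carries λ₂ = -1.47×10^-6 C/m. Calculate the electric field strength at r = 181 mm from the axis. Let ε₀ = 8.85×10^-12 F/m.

Coaxial Gaussian cylinder, radius r = 181 mm, length L (r > 64 mm, enclosing both).
λ_enc = λ₁ + λ₂ = (-7.65e-7) + (-1.47×10^-6) = -2.235×10^-6 C/m.
By Gauss's law (flux through the curved wall only), E·2πrL = λ_enc L/ε₀.
E = |λ_enc|/(2πε₀r) = (2.235×10^-6)/(2π·8.85×10^-12·0.181) = 2.22e5 N/C.

|E| = 2.22×10^5 N/C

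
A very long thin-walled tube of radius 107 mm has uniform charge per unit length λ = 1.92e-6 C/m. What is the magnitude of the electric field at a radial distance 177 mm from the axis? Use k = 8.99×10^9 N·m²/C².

Take a coaxial cylindrical Gaussian surface of radius r = 177 mm and length L (r > 107 mm).
The full line charge is enclosed: λ_enc = 1.92×10^-6 C/m.
Gauss's law: E·2πrL = λ_enc L/ε₀.
E = 2k|λ_enc|/r = 2(8.99×10^9)(1.92e-6)/(0.177) = 1.95×10^5 N/C.

1.95e5 N/C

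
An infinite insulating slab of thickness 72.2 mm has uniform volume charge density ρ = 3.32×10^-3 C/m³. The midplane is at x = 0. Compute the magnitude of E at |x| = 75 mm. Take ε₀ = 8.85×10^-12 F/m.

The point |x| = 75 mm lies outside the slab (half-thickness 0.0361 m). A symmetric pillbox spanning the full slab encloses Q_enc = ρ·d·A.
Flux = 2EA ⇒ E = |ρ|d/(2ε₀), independent of distance outside.
E = (3.32e-3)(0.0722)/(2·8.85×10^-12) = 1.35e7 N/C.

1.35×10^7 V/m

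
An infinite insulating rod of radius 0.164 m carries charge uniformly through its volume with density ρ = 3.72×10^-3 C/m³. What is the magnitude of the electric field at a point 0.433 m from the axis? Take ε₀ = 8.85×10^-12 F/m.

By cylindrical symmetry E is radial; use a coaxial Gaussian cylinder of radius 0.433 m and length L (r > 0.164 m, full cross-section enclosed).
λ_enc = ρ·πR² = (3.72×10^-3)π(0.164)² = 3.143e-4 C/m.
By Gauss's law (flux through the curved wall only), E·2πrL = λ_enc L/ε₀.
E = |λ_enc|/(2πε₀r) = (3.143×10^-4)/(2π·8.85×10^-12·0.433) = 1.31×10^7 N/C.

|E| = 1.31e7 V/m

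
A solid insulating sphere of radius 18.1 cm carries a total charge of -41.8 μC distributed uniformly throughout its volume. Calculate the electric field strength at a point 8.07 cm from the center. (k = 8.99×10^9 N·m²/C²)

E = 5.11×10^6 N/C

By spherical symmetry E is radial; choose a Gaussian sphere of radius r = 8.07 cm (r < R).
Only the charge within r is enclosed: Q_enc = Q·(r/R)³ = (-41.8 μC)·(8.07 cm/18.1 cm)³ = -3.705×10^-6 C.
Applying ∮E·dA = Q_enc/ε₀ with Φ = E(4πr²):
E = k|Q_enc|/r² = (8.99×10^9)(3.705×10^-6)/(0.0807)² = 5.11×10^6 N/C.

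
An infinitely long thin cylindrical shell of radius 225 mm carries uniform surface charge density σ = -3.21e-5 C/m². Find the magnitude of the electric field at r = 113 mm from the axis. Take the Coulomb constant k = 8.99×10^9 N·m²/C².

|E| = 0 V/m

Take a coaxial cylindrical Gaussian surface of radius r = 113 mm and length L (r < 225 mm, inside the shell).
All the surface charge lies outside this cylinder: Q_enc = 0, hence E = 0.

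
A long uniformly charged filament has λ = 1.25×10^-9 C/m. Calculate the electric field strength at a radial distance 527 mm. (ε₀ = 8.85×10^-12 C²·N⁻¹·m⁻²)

Choose a coaxial cylinder of radius r = 527 mm (arbitrary length L) as the Gaussian surface.
Q_enc = λL, so λ_enc = 1.25×10^-9 C/m.
Gauss's law: E·2πrL = λ_enc L/ε₀.
E = |λ_enc|/(2πε₀r) = (1.25×10^-9)/(2π·8.85×10^-12·0.527) = 42.7 N/C.

|E| = 42.7 N/C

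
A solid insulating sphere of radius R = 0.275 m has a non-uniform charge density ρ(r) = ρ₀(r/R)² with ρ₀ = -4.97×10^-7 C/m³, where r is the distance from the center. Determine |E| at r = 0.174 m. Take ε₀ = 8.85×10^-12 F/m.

|E| = 782 N/C

By spherical symmetry E is radial; choose a Gaussian sphere of radius r = 0.174 m (r < R).
Q_enc = ∫₀^r ρ(r')·4πr'² dr' = (4πρ₀/R²) ∫₀^r r'^4 dr' = 4πρ₀ r^5/(5·R²) = -2.634×10^-9 C.
Since E is radial and uniform over the Gaussian sphere, Φ = E·4πr² = Q_enc/ε₀.
E = |Q_enc|/(4πε₀r²) = (2.634×10^-9)/(4π·8.85×10^-12·(0.174)²) = 782 N/C.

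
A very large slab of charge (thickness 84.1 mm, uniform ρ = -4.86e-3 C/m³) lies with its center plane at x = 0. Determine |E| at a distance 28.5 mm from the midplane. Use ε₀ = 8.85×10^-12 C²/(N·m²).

E ≈ 1.57×10^7 N/C

By symmetry E is perpendicular to the slab. A Gaussian pillbox from −28.5 mm to +28.5 mm (face area A) lies entirely within the slab.
Q_enc = ρ·(2x)·A and flux = 2EA, so 2EA = 2ρxA/ε₀ ⇒ E = |ρ|x/ε₀.
E = (4.86e-3)(0.0285)/(8.85×10^-12) = 1.57×10^7 N/C.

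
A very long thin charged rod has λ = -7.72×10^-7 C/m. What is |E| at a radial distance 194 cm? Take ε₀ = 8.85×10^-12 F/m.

Choose a coaxial cylinder of radius r = 194 cm (arbitrary length L) as the Gaussian surface.
Q_enc = λL, so λ_enc = -7.72e-7 C/m.
Gauss's law: E·2πrL = λ_enc L/ε₀.
E = |λ_enc|/(2πε₀r) = (7.72e-7)/(2π·8.85×10^-12·1.94) = 7.16×10^3 N/C.

|E| = 7.16×10^3 V/m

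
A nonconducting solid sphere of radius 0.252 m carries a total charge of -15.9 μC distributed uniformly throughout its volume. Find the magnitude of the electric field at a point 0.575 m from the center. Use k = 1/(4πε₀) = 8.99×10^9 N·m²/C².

4.32×10^5 N/C

Symmetry ⇒ E = E(r) r̂. Gaussian sphere of radius r = 0.575 m (r > R, so the entire charge is enclosed).
Q_enc = -15.9 μC = -1.59×10^-5 C.
Applying ∮E·dA = Q_enc/ε₀ with Φ = E(4πr²):
E = k|Q_enc|/r² = (8.99×10^9)(1.59×10^-5)/(0.575)² = 4.32×10^5 N/C.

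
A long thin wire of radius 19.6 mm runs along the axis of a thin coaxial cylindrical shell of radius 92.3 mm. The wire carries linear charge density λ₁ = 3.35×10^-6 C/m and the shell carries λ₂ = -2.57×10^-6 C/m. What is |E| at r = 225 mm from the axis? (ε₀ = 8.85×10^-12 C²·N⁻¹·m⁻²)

E ≈ 6.23×10^4 N/C

Coaxial Gaussian cylinder, radius r = 225 mm, length L (r > 92.3 mm, enclosing both).
λ_enc = λ₁ + λ₂ = (3.35×10^-6) + (-2.57×10^-6) = 7.80e-7 C/m.
Gauss's law: E·2πrL = λ_enc L/ε₀.
E = |λ_enc|/(2πε₀r) = (7.80e-7)/(2π·8.85×10^-12·0.225) = 6.23×10^4 N/C.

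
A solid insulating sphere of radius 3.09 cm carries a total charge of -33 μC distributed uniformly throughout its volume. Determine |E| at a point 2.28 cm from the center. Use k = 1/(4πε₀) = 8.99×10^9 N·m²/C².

E ≈ 2.29e8 N/C

Use a concentric Gaussian sphere at r = 2.28 cm (r < R).
For a uniform sphere the enclosed fraction is (r/R)³, so Q_enc = (-33 μC)(0.0228/0.0309)³ = -1.326e-5 C.
Gauss's law: E·4πr² = Q_enc/ε₀.
E = k|Q_enc|/r² = (8.99×10^9)(1.326e-5)/(0.0228)² = 2.29×10^8 N/C.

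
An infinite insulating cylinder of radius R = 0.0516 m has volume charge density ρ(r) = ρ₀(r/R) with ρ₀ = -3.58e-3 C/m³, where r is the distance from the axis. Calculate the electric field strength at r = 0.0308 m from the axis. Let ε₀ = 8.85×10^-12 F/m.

Coaxial Gaussian cylinder, radius r = 0.0308 m, length L (r < R).
Integrating ρ over the cross-section to radius r: λ_enc = (2πρ₀/R) ∫₀^r r'^2 dr' = 2πρ₀ r^3/(3·R) = -4.246×10^-6 C/m.
Applying ∮E·dA = Q_enc/ε₀ with the end caps contributing no flux:
E = |λ_enc|/(2πε₀r) = (4.246×10^-6)/(2π·8.85×10^-12·0.0308) = 2.48e6 N/C.

2.48e6 V/m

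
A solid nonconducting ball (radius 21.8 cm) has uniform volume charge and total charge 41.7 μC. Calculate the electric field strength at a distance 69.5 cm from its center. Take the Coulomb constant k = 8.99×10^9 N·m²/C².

Symmetry ⇒ E = E(r) r̂. Gaussian sphere of radius r = 69.5 cm (r > R, so the entire charge is enclosed).
Q_enc = 41.7 μC = 4.17×10^-5 C.
Since E is radial and uniform over the Gaussian sphere, Φ = E·4πr² = Q_enc/ε₀.
E = k|Q_enc|/r² = (8.99×10^9)(4.17×10^-5)/(0.695)² = 7.76×10^5 N/C.

E ≈ 7.76×10^5 N/C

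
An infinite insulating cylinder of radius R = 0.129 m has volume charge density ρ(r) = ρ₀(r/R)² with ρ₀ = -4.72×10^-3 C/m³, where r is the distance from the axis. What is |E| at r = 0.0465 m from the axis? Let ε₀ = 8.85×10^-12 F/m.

Coaxial Gaussian cylinder, radius r = 0.0465 m, length L (r < R).
Integrating ρ over the cross-section to radius r: λ_enc = (2πρ₀/R²) ∫₀^r r'^3 dr' = 2πρ₀ r^4/(4·R²) = -2.083×10^-6 C/m.
Applying ∮E·dA = Q_enc/ε₀ with the end caps contributing no flux:
E = |λ_enc|/(2πε₀r) = (2.083×10^-6)/(2π·8.85×10^-12·0.0465) = 8.06×10^5 N/C.

8.06×10^5 V/m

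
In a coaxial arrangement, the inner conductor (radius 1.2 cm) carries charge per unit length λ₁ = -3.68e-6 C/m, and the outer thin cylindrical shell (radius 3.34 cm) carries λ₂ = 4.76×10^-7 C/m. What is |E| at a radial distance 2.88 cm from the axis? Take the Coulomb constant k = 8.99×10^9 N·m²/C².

|E| = 2.30×10^6 N/C

Coaxial Gaussian cylinder, radius r = 2.88 cm, length L (between the conductors, 1.2 cm < r < 3.34 cm).
The shell at 3.34 cm lies outside the Gaussian surface, so λ_enc = λ₁ = -3.68×10^-6 C/m.
Since E is radial and uniform over the curved surface, Φ = E·2πrL = Q_enc/ε₀ = λ_enc L/ε₀.
E = 2k|λ_enc|/r = 2(8.99×10^9)(3.68e-6)/(0.0288) = 2.30×10^6 N/C.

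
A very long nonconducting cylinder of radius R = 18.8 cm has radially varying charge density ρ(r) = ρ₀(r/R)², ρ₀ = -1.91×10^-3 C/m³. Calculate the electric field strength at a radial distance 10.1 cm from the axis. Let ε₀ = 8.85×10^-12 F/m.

1.57×10^6 V/m

Take a coaxial cylindrical Gaussian surface of radius r = 10.1 cm and length L (r < R).
λ_enc = ∫₀^r ρ(r')·2πr' dr' = (2πρ₀/R²)·r^4/4 = -8.833×10^-6 C/m.
By Gauss's law (flux through the curved wall only), E·2πrL = λ_enc L/ε₀.
E = |λ_enc|/(2πε₀r) = (8.833e-6)/(2π·8.85×10^-12·0.101) = 1.57×10^6 N/C.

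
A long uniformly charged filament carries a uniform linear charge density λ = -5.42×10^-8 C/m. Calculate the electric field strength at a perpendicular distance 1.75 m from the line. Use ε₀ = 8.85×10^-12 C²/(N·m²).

By cylindrical symmetry E is radial; use a coaxial Gaussian cylinder of radius 1.75 m and length L.
Q_enc = λL, so λ_enc = -5.42×10^-8 C/m.
Since E is radial and uniform over the curved surface, Φ = E·2πrL = Q_enc/ε₀ = λ_enc L/ε₀.
E = |λ_enc|/(2πε₀r) = (5.42e-8)/(2π·8.85×10^-12·1.75) = 557 N/C.

557 V/m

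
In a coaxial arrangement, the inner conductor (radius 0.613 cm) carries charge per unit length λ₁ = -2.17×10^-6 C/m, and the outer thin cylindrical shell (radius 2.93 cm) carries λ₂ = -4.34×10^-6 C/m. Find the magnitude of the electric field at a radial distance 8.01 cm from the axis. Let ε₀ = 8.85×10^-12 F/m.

Choose a coaxial cylinder of radius r = 8.01 cm (arbitrary length L) as the Gaussian surface (r > 2.93 cm, enclosing both).
λ_enc = λ₁ + λ₂ = (-2.17×10^-6) + (-4.34×10^-6) = -6.51×10^-6 C/m.
By Gauss's law (flux through the curved wall only), E·2πrL = λ_enc L/ε₀.
E = |λ_enc|/(2πε₀r) = (6.51×10^-6)/(2π·8.85×10^-12·0.0801) = 1.46e6 N/C.

|E| = 1.46×10^6 V/m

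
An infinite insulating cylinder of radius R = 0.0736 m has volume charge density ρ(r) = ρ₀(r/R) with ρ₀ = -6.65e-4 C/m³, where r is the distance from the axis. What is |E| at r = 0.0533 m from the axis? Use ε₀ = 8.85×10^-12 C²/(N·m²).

Take a coaxial cylindrical Gaussian surface of radius r = 0.0533 m and length L (r < R).
λ_enc = ∫₀^r ρ(r')·2πr' dr' = (2πρ₀/R)·r^3/3 = -2.865e-6 C/m.
Since E is radial and uniform over the curved surface, Φ = E·2πrL = Q_enc/ε₀ = λ_enc L/ε₀.
E = |λ_enc|/(2πε₀r) = (2.865×10^-6)/(2π·8.85×10^-12·0.0533) = 9.67e5 N/C.

E = 9.67×10^5 V/m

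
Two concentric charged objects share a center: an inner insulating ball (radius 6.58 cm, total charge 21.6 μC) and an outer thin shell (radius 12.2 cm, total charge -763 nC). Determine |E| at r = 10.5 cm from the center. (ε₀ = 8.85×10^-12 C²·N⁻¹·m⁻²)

|E| ≈ 1.76×10^7 N/C

Take a concentric spherical Gaussian surface of radius r = 10.5 cm (between the bodies, 6.58 cm < r < 12.2 cm).
The shell at 12.2 cm lies outside the Gaussian surface, so Q_enc = 21.6 μC = 2.16×10^-5 C.
Applying ∮E·dA = Q_enc/ε₀ with Φ = E(4πr²):
E = |Q_enc|/(4πε₀r²) = (2.16e-5)/(4π·8.85×10^-12·(0.105)²) = 1.76×10^7 N/C.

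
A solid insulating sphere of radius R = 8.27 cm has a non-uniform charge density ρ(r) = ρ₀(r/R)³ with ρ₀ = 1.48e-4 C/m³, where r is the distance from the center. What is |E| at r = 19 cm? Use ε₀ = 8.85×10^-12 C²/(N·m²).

E = 4.37e4 V/m

By spherical symmetry E is radial; choose a Gaussian sphere of radius r = 19 cm (r > R, all charge enclosed).
Q_enc = 4π ∫₀^R ρ₀(r'/R)^3 r'² dr' = 4πρ₀R³/6 = 1.753×10^-7 C.
Applying ∮E·dA = Q_enc/ε₀ with Φ = E(4πr²):
E = |Q_enc|/(4πε₀r²) = (1.753×10^-7)/(4π·8.85×10^-12·(0.19)²) = 4.37×10^4 N/C.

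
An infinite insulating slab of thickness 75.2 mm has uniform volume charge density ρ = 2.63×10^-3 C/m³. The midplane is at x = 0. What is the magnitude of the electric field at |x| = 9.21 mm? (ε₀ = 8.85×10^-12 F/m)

|E| = 2.74×10^6 N/C

By symmetry E is perpendicular to the slab. A Gaussian pillbox from −9.21 mm to +9.21 mm (face area A) lies entirely within the slab.
Q_enc = ρ·(2x)·A and flux = 2EA, so 2EA = 2ρxA/ε₀ ⇒ E = |ρ|x/ε₀.
E = (2.63×10^-3)(0.00921)/(8.85×10^-12) = 2.74×10^6 N/C.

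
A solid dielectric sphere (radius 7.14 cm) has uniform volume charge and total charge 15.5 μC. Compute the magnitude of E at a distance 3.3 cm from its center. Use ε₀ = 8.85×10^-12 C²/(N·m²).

|E| ≈ 1.26e7 N/C

Use a concentric Gaussian sphere at r = 3.3 cm (r < R).
Only the charge within r is enclosed: Q_enc = Q·(r/R)³ = (15.5 μC)·(3.3 cm/7.14 cm)³ = 1.53×10^-6 C.
Since E is radial and uniform over the Gaussian sphere, Φ = E·4πr² = Q_enc/ε₀.
E = |Q_enc|/(4πε₀r²) = (1.53×10^-6)/(4π·8.85×10^-12·(0.033)²) = 1.26e7 N/C.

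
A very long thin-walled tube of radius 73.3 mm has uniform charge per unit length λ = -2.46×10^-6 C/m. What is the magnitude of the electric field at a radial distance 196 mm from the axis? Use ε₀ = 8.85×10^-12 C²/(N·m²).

Coaxial Gaussian cylinder, radius r = 196 mm, length L (r > 73.3 mm).
The full line charge is enclosed: λ_enc = -2.46×10^-6 C/m.
Applying ∮E·dA = Q_enc/ε₀ with the end caps contributing no flux:
E = |λ_enc|/(2πε₀r) = (2.46×10^-6)/(2π·8.85×10^-12·0.196) = 2.26e5 N/C.

2.26×10^5 N/C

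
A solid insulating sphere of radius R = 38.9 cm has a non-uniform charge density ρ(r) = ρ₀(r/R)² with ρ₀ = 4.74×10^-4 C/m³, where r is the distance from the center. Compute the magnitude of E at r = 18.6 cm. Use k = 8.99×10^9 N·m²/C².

4.55e5 N/C

Symmetry ⇒ E = E(r) r̂. Gaussian sphere of radius r = 18.6 cm (r < R).
Integrate the density: Q_enc = 4π ∫₀^r ρ₀(r'/R)^2 r'² dr' = 4πρ₀ r^5/(5·R²) = 1.753e-6 C.
Applying ∮E·dA = Q_enc/ε₀ with Φ = E(4πr²):
E = k|Q_enc|/r² = (8.99×10^9)(1.753e-6)/(0.186)² = 4.55×10^5 N/C.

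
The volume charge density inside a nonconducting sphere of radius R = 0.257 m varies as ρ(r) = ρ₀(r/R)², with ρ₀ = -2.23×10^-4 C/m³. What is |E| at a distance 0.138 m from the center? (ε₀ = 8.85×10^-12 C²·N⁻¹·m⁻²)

|E| ≈ 2.01e5 N/C

By spherical symmetry E is radial; choose a Gaussian sphere of radius r = 0.138 m (r < R).
Q_enc = ∫₀^r ρ(r')·4πr'² dr' = (4πρ₀/R²) ∫₀^r r'^4 dr' = 4πρ₀ r^5/(5·R²) = -4.247×10^-7 C.
Gauss's law: E·4πr² = Q_enc/ε₀.
E = |Q_enc|/(4πε₀r²) = (4.247×10^-7)/(4π·8.85×10^-12·(0.138)²) = 2.01×10^5 N/C.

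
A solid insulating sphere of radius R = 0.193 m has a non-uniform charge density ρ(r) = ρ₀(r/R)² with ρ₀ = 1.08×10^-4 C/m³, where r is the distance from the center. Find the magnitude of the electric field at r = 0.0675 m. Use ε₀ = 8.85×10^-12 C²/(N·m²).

Use a concentric Gaussian sphere at r = 0.0675 m (r < R).
Integrate the density: Q_enc = 4π ∫₀^r ρ₀(r'/R)^2 r'² dr' = 4πρ₀ r^5/(5·R²) = 1.021×10^-8 C.
Applying ∮E·dA = Q_enc/ε₀ with Φ = E(4πr²):
E = |Q_enc|/(4πε₀r²) = (1.021×10^-8)/(4π·8.85×10^-12·(0.0675)²) = 2.02×10^4 N/C.

|E| ≈ 2.02×10^4 N/C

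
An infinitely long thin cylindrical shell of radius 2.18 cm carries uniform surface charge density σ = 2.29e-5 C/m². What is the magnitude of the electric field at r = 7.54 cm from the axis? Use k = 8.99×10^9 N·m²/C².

E = 7.48×10^5 N/C

Choose a coaxial cylinder of radius r = 7.54 cm (arbitrary length L) as the Gaussian surface (r > 2.18 cm).
The whole shell is enclosed: λ_enc = σ·2πR = (2.29×10^-5)·2π·(0.0218) = 3.137×10^-6 C/m.
Since E is radial and uniform over the curved surface, Φ = E·2πrL = Q_enc/ε₀ = λ_enc L/ε₀.
E = 2k|λ_enc|/r = 2(8.99×10^9)(3.137×10^-6)/(0.0754) = 7.48×10^5 N/C.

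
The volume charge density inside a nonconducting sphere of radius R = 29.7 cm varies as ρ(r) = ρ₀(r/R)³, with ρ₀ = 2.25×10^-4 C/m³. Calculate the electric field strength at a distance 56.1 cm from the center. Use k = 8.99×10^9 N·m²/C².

|E| = 3.53×10^5 N/C

Symmetry ⇒ E = E(r) r̂. Gaussian sphere of radius r = 56.1 cm (r > R, all charge enclosed).
Q_enc = 4π ∫₀^R ρ₀(r'/R)^3 r'² dr' = 4πρ₀R³/6 = 1.235×10^-5 C.
Since E is radial and uniform over the Gaussian sphere, Φ = E·4πr² = Q_enc/ε₀.
E = k|Q_enc|/r² = (8.99×10^9)(1.235×10^-5)/(0.561)² = 3.53e5 N/C.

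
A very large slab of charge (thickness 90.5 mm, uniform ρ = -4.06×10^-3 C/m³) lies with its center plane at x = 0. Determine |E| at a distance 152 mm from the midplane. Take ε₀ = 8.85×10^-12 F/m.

|E| ≈ 2.08×10^7 N/C

The point |x| = 152 mm lies outside the slab (half-thickness 0.04525 m). A symmetric pillbox spanning the full slab encloses Q_enc = ρ·d·A.
Flux = 2EA ⇒ E = |ρ|d/(2ε₀), independent of distance outside.
E = (4.06e-3)(0.0905)/(2·8.85×10^-12) = 2.08×10^7 N/C.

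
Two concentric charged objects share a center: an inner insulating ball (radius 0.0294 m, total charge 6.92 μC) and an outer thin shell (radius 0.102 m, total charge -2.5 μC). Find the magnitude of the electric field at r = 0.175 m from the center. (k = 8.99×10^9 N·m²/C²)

E ≈ 1.30×10^6 N/C

By spherical symmetry E is radial; choose a Gaussian sphere of radius r = 0.175 m (r > 0.102 m, enclosing both).
Q_enc = (6.92 μC) + (-2.5 μC) = 4.42e-6 C.
By Gauss's law, ∮E·dA = E·4πr² = Q_enc/ε₀.
E = k|Q_enc|/r² = (8.99×10^9)(4.42×10^-6)/(0.175)² = 1.30×10^6 N/C.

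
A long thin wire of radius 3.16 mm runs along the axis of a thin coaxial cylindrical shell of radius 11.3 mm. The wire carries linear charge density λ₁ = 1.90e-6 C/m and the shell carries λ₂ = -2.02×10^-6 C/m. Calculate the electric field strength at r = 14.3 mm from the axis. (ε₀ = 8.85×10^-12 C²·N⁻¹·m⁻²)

Choose a coaxial cylinder of radius r = 14.3 mm (arbitrary length L) as the Gaussian surface (r > 11.3 mm, enclosing both).
λ_enc = λ₁ + λ₂ = (1.90e-6) + (-2.02e-6) = -1.20e-7 C/m.
Since E is radial and uniform over the curved surface, Φ = E·2πrL = Q_enc/ε₀ = λ_enc L/ε₀.
E = |λ_enc|/(2πε₀r) = (1.20×10^-7)/(2π·8.85×10^-12·0.0143) = 1.51e5 N/C.

1.51e5 V/m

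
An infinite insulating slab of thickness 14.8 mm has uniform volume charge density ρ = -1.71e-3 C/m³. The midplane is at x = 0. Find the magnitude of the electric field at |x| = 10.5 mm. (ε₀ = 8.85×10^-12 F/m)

|E| ≈ 1.43×10^6 N/C

The point |x| = 10.5 mm lies outside the slab (half-thickness 0.0074 m). A symmetric pillbox spanning the full slab encloses Q_enc = ρ·d·A.
Flux = 2EA ⇒ E = |ρ|d/(2ε₀), independent of distance outside.
E = (1.71×10^-3)(0.0148)/(2·8.85×10^-12) = 1.43×10^6 N/C.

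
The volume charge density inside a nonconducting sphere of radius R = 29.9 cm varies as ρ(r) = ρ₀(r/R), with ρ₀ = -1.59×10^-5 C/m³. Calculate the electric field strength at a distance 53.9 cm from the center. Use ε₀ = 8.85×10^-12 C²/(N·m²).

Take a concentric spherical Gaussian surface of radius r = 53.9 cm (r > R, all charge enclosed).
Q_enc = 4π ∫₀^R ρ₀(r'/R)^1 r'² dr' = 4πρ₀R³/4 = -1.335×10^-6 C.
By Gauss's law, ∮E·dA = E·4πr² = Q_enc/ε₀.
E = |Q_enc|/(4πε₀r²) = (1.335e-6)/(4π·8.85×10^-12·(0.539)²) = 4.13e4 N/C.

|E| ≈ 4.13×10^4 N/C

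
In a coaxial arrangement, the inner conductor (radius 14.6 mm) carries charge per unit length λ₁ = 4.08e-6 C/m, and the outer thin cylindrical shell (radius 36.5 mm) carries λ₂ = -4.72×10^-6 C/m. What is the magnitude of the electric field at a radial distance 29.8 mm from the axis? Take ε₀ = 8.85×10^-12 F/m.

2.46×10^6 N/C

Coaxial Gaussian cylinder, radius r = 29.8 mm, length L (between the conductors, 14.6 mm < r < 36.5 mm).
The shell at 36.5 mm lies outside the Gaussian surface, so λ_enc = λ₁ = 4.08×10^-6 C/m.
Applying ∮E·dA = Q_enc/ε₀ with the end caps contributing no flux:
E = |λ_enc|/(2πε₀r) = (4.08×10^-6)/(2π·8.85×10^-12·0.0298) = 2.46×10^6 N/C.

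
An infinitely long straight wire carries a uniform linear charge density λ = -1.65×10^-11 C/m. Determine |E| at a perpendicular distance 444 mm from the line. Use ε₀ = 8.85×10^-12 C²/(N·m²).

|E| ≈ 0.668 N/C

Coaxial Gaussian cylinder, radius r = 444 mm, length L.
Q_enc = λL, so λ_enc = -1.65e-11 C/m.
Gauss's law: E·2πrL = λ_enc L/ε₀.
E = |λ_enc|/(2πε₀r) = (1.65e-11)/(2π·8.85×10^-12·0.444) = 0.668 N/C.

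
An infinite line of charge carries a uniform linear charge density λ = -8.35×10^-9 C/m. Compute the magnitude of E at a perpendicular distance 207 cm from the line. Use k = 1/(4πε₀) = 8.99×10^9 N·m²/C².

Choose a coaxial cylinder of radius r = 207 cm (arbitrary length L) as the Gaussian surface.
Q_enc = λL, so λ_enc = -8.35×10^-9 C/m.
By Gauss's law (flux through the curved wall only), E·2πrL = λ_enc L/ε₀.
E = 2k|λ_enc|/r = 2(8.99×10^9)(8.35×10^-9)/(2.07) = 72.5 N/C.

E = 72.5 N/C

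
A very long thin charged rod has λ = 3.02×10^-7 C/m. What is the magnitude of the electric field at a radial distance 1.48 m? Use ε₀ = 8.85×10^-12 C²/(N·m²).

|E| ≈ 3.67×10^3 N/C

Coaxial Gaussian cylinder, radius r = 1.48 m, length L.
Q_enc = λL, so λ_enc = 3.02e-7 C/m.
By Gauss's law (flux through the curved wall only), E·2πrL = λ_enc L/ε₀.
E = |λ_enc|/(2πε₀r) = (3.02e-7)/(2π·8.85×10^-12·1.48) = 3.67×10^3 N/C.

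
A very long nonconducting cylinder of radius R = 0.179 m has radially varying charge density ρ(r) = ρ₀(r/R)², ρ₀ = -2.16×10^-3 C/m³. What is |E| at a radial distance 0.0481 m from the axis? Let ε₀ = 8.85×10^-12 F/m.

2.12×10^5 N/C

Coaxial Gaussian cylinder, radius r = 0.0481 m, length L (r < R).
Integrating ρ over the cross-section to radius r: λ_enc = (2πρ₀/R²) ∫₀^r r'^3 dr' = 2πρ₀ r^4/(4·R²) = -5.668e-7 C/m.
Applying ∮E·dA = Q_enc/ε₀ with the end caps contributing no flux:
E = |λ_enc|/(2πε₀r) = (5.668×10^-7)/(2π·8.85×10^-12·0.0481) = 2.12×10^5 N/C.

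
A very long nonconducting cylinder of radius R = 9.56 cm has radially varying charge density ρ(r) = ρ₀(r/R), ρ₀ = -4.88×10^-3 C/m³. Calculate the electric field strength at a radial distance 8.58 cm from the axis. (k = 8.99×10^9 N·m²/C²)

Choose a coaxial cylinder of radius r = 8.58 cm (arbitrary length L) as the Gaussian surface (r < R).
λ_enc = ∫₀^r ρ(r')·2πr' dr' = (2πρ₀/R)·r^3/3 = -6.753×10^-5 C/m.
Applying ∮E·dA = Q_enc/ε₀ with the end caps contributing no flux:
E = 2k|λ_enc|/r = 2(8.99×10^9)(6.753×10^-5)/(0.0858) = 1.42×10^7 N/C.

|E| ≈ 1.42e7 V/m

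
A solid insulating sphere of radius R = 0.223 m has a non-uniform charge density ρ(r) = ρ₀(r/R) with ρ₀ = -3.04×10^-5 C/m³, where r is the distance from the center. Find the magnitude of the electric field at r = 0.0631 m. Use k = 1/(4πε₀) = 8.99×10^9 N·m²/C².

E ≈ 1.53×10^4 V/m

Use a concentric Gaussian sphere at r = 0.0631 m (r < R).
Q_enc = ∫₀^r ρ(r')·4πr'² dr' = (4πρ₀/R) ∫₀^r r'^3 dr' = 4πρ₀ r^4/(4·R) = -6.789×10^-9 C.
By Gauss's law, ∮E·dA = E·4πr² = Q_enc/ε₀.
E = k|Q_enc|/r² = (8.99×10^9)(6.789×10^-9)/(0.0631)² = 1.53e4 N/C.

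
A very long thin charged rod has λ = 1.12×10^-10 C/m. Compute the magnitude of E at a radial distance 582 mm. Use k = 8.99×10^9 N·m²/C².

Take a coaxial cylindrical Gaussian surface of radius r = 582 mm and length L.
Q_enc = λL, so λ_enc = 1.12e-10 C/m.
By Gauss's law (flux through the curved wall only), E·2πrL = λ_enc L/ε₀.
E = 2k|λ_enc|/r = 2(8.99×10^9)(1.12×10^-10)/(0.582) = 3.46 N/C.

|E| ≈ 3.46 N/C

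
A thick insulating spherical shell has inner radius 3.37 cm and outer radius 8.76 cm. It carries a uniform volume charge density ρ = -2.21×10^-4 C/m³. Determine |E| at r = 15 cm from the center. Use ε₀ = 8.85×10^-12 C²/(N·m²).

E = 2.35e5 N/C

Take a concentric spherical Gaussian surface of radius r = 15 cm (r > 8.76 cm, enclosing the whole shell).
Q_enc = ρ·(4π/3)(b³ − a³) = (-2.21e-4)·(4π/3)·((0.0876)³ − (0.0337)³) = -5.869×10^-7 C.
Applying ∮E·dA = Q_enc/ε₀ with Φ = E(4πr²):
E = |Q_enc|/(4πε₀r²) = (5.869×10^-7)/(4π·8.85×10^-12·(0.15)²) = 2.35×10^5 N/C.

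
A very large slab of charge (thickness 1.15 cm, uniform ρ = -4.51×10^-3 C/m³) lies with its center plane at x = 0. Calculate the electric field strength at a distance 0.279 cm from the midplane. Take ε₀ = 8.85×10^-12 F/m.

By symmetry E is perpendicular to the slab. A Gaussian pillbox from −0.279 cm to +0.279 cm (face area A) lies entirely within the slab.
Q_enc = ρ·(2x)·A and flux = 2EA, so 2EA = 2ρxA/ε₀ ⇒ E = |ρ|x/ε₀.
E = (4.51e-3)(0.00279)/(8.85×10^-12) = 1.42×10^6 N/C.

1.42×10^6 N/C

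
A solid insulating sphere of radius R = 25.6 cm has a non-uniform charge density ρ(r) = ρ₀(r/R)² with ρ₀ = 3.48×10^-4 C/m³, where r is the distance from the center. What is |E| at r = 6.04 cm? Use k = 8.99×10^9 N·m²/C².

Symmetry ⇒ E = E(r) r̂. Gaussian sphere of radius r = 6.04 cm (r < R).
Integrate the density: Q_enc = 4π ∫₀^r ρ₀(r'/R)^2 r'² dr' = 4πρ₀ r^5/(5·R²) = 1.073e-8 C.
By Gauss's law, ∮E·dA = E·4πr² = Q_enc/ε₀.
E = k|Q_enc|/r² = (8.99×10^9)(1.073×10^-8)/(0.0604)² = 2.64×10^4 N/C.

E = 2.64×10^4 N/C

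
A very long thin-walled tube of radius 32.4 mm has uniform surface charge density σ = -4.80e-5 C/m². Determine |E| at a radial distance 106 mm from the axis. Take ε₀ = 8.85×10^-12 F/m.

|E| = 1.66×10^6 N/C

Choose a coaxial cylinder of radius r = 106 mm (arbitrary length L) as the Gaussian surface (r > 32.4 mm).
The whole shell is enclosed: λ_enc = σ·2πR = (-4.80×10^-5)·2π·(0.0324) = -9.772×10^-6 C/m.
Applying ∮E·dA = Q_enc/ε₀ with the end caps contributing no flux:
E = |λ_enc|/(2πε₀r) = (9.772e-6)/(2π·8.85×10^-12·0.106) = 1.66e6 N/C.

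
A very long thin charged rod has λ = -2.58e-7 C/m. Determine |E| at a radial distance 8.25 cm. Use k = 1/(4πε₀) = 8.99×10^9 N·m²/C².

E ≈ 5.62×10^4 V/m

Take a coaxial cylindrical Gaussian surface of radius r = 8.25 cm and length L.
Q_enc = λL, so λ_enc = -2.58×10^-7 C/m.
Applying ∮E·dA = Q_enc/ε₀ with the end caps contributing no flux:
E = 2k|λ_enc|/r = 2(8.99×10^9)(2.58×10^-7)/(0.0825) = 5.62×10^4 N/C.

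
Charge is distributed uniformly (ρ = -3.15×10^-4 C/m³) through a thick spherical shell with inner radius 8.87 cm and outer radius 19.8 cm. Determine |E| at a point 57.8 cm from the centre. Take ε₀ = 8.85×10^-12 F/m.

Take a concentric spherical Gaussian surface of radius r = 57.8 cm (r > 19.8 cm, enclosing the whole shell).
Q_enc = ρ·(4π/3)(b³ − a³) = (-3.15×10^-4)·(4π/3)·((0.198)³ − (0.0887)³) = -9.321×10^-6 C.
Applying ∮E·dA = Q_enc/ε₀ with Φ = E(4πr²):
E = |Q_enc|/(4πε₀r²) = (9.321e-6)/(4π·8.85×10^-12·(0.578)²) = 2.51×10^5 N/C.

E = 2.51×10^5 N/C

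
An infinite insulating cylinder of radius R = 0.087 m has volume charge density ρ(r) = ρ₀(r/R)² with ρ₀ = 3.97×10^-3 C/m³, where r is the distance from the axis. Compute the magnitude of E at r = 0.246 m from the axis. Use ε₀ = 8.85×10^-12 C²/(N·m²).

Choose a coaxial cylinder of radius r = 0.246 m (arbitrary length L) as the Gaussian surface (r > R, full charge per length enclosed).
λ_enc = 2π ∫₀^R ρ₀(r'/R)^2 r' dr' = 2πρ₀R²/4 = 4.72×10^-5 C/m.
By Gauss's law (flux through the curved wall only), E·2πrL = λ_enc L/ε₀.
E = |λ_enc|/(2πε₀r) = (4.72×10^-5)/(2π·8.85×10^-12·0.246) = 3.45×10^6 N/C.

|E| = 3.45×10^6 V/m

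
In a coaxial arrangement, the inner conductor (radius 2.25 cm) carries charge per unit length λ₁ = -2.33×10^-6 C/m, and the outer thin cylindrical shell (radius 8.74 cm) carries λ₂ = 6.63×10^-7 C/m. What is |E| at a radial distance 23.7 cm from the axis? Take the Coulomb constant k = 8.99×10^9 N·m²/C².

Choose a coaxial cylinder of radius r = 23.7 cm (arbitrary length L) as the Gaussian surface (r > 8.74 cm, enclosing both).
λ_enc = λ₁ + λ₂ = (-2.33e-6) + (6.63e-7) = -1.667e-6 C/m.
Since E is radial and uniform over the curved surface, Φ = E·2πrL = Q_enc/ε₀ = λ_enc L/ε₀.
E = 2k|λ_enc|/r = 2(8.99×10^9)(1.667×10^-6)/(0.237) = 1.26×10^5 N/C.

|E| = 1.26×10^5 V/m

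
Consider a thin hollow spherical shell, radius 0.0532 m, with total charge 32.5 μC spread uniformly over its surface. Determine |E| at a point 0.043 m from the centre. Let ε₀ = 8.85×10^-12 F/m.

Take a concentric spherical Gaussian surface of radius r = 0.043 m (inside the shell, r < 0.0532 m).
All the charge is outside the Gaussian surface: Q_enc = 0, hence E = 0 everywhere inside the shell.

|E| = 0 V/m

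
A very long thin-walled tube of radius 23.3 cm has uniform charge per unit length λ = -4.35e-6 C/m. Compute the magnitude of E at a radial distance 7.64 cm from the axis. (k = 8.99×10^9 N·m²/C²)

By cylindrical symmetry E is radial; use a coaxial Gaussian cylinder of radius 7.64 cm and length L (r < 23.3 cm, inside the shell).
All the surface charge lies outside this cylinder: Q_enc = 0, hence E = 0.

E = 0 (no enclosed charge)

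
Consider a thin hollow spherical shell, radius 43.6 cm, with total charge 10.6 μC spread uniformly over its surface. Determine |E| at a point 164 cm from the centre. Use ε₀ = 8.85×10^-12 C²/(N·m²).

|E| ≈ 3.54e4 N/C

Take a concentric spherical Gaussian surface of radius r = 164 cm (r > 43.6 cm).
The entire shell is enclosed: Q_enc = 1.06×10^-5 C.
Applying ∮E·dA = Q_enc/ε₀ with Φ = E(4πr²):
E = |Q_enc|/(4πε₀r²) = (1.06×10^-5)/(4π·8.85×10^-12·(1.64)²) = 3.54×10^4 N/C.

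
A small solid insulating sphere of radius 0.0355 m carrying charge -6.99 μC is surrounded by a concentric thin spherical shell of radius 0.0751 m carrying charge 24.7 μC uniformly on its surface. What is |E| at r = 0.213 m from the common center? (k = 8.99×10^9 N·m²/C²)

E ≈ 3.51e6 V/m

Use a concentric Gaussian sphere at r = 0.213 m (r > 0.0751 m, enclosing both).
Q_enc = (-6.99 μC) + (24.7 μC) = 1.771×10^-5 C.
By Gauss's law, ∮E·dA = E·4πr² = Q_enc/ε₀.
E = k|Q_enc|/r² = (8.99×10^9)(1.771×10^-5)/(0.213)² = 3.51e6 N/C.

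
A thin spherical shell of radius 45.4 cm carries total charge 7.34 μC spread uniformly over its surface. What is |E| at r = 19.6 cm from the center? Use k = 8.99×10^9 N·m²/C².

E = 0 (no enclosed charge)

By spherical symmetry E is radial; choose a Gaussian sphere of radius r = 19.6 cm (inside the shell, r < 45.4 cm).
All the charge is outside the Gaussian surface: Q_enc = 0, hence E = 0 everywhere inside the shell.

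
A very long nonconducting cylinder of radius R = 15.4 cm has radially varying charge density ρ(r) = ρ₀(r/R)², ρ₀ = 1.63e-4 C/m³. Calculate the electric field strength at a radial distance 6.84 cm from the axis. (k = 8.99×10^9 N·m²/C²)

Choose a coaxial cylinder of radius r = 6.84 cm (arbitrary length L) as the Gaussian surface (r < R).
Integrating ρ over the cross-section to radius r: λ_enc = (2πρ₀/R²) ∫₀^r r'^3 dr' = 2πρ₀ r^4/(4·R²) = 2.363×10^-7 C/m.
By Gauss's law (flux through the curved wall only), E·2πrL = λ_enc L/ε₀.
E = 2k|λ_enc|/r = 2(8.99×10^9)(2.363×10^-7)/(0.0684) = 6.21×10^4 N/C.

E = 6.21e4 N/C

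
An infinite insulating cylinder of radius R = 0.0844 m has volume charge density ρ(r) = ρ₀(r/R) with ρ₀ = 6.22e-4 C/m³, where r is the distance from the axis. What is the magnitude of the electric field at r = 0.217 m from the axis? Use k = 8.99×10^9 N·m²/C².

E = 7.69e5 V/m

Coaxial Gaussian cylinder, radius r = 0.217 m, length L (r > R, full charge per length enclosed).
λ_enc = 2π ∫₀^R ρ₀(r'/R)^1 r' dr' = 2πρ₀R²/3 = 9.28×10^-6 C/m.
Gauss's law: E·2πrL = λ_enc L/ε₀.
E = 2k|λ_enc|/r = 2(8.99×10^9)(9.28e-6)/(0.217) = 7.69×10^5 N/C.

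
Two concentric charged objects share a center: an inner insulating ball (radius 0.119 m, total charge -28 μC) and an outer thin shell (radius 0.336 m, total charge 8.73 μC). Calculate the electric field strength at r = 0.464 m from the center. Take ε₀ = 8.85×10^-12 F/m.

8.05×10^5 N/C

Use a concentric Gaussian sphere at r = 0.464 m (r > 0.336 m, enclosing both).
Q_enc = (-28 μC) + (8.73 μC) = -1.927×10^-5 C.
By Gauss's law, ∮E·dA = E·4πr² = Q_enc/ε₀.
E = |Q_enc|/(4πε₀r²) = (1.927×10^-5)/(4π·8.85×10^-12·(0.464)²) = 8.05×10^5 N/C.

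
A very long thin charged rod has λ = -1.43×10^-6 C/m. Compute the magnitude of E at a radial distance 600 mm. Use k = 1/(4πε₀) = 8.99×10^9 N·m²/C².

Take a coaxial cylindrical Gaussian surface of radius r = 600 mm and length L.
Q_enc = λL, so λ_enc = -1.43×10^-6 C/m.
Gauss's law: E·2πrL = λ_enc L/ε₀.
E = 2k|λ_enc|/r = 2(8.99×10^9)(1.43×10^-6)/(0.6) = 4.29×10^4 N/C.

|E| = 4.29e4 N/C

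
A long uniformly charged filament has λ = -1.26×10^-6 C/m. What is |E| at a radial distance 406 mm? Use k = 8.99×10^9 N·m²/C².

By cylindrical symmetry E is radial; use a coaxial Gaussian cylinder of radius 406 mm and length L.
Q_enc = λL, so λ_enc = -1.26×10^-6 C/m.
By Gauss's law (flux through the curved wall only), E·2πrL = λ_enc L/ε₀.
E = 2k|λ_enc|/r = 2(8.99×10^9)(1.26×10^-6)/(0.406) = 5.58×10^4 N/C.

|E| ≈ 5.58×10^4 N/C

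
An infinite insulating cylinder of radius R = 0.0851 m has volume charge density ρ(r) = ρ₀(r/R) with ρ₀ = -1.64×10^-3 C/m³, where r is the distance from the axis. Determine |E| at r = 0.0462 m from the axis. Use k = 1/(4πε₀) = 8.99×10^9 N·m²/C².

E ≈ 1.55×10^6 V/m

Choose a coaxial cylinder of radius r = 0.0462 m (arbitrary length L) as the Gaussian surface (r < R).
λ_enc = ∫₀^r ρ(r')·2πr' dr' = (2πρ₀/R)·r^3/3 = -3.98e-6 C/m.
By Gauss's law (flux through the curved wall only), E·2πrL = λ_enc L/ε₀.
E = 2k|λ_enc|/r = 2(8.99×10^9)(3.98×10^-6)/(0.0462) = 1.55×10^6 N/C.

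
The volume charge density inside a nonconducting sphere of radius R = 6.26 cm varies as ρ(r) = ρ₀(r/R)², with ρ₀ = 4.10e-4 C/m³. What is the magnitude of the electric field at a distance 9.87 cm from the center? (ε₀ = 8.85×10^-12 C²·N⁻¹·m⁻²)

Take a concentric spherical Gaussian surface of radius r = 9.87 cm (r > R, all charge enclosed).
Q_enc = 4π ∫₀^R ρ₀(r'/R)^2 r'² dr' = 4πρ₀R³/5 = 2.528×10^-7 C.
Applying ∮E·dA = Q_enc/ε₀ with Φ = E(4πr²):
E = |Q_enc|/(4πε₀r²) = (2.528×10^-7)/(4π·8.85×10^-12·(0.0987)²) = 2.33×10^5 N/C.

E ≈ 2.33×10^5 V/m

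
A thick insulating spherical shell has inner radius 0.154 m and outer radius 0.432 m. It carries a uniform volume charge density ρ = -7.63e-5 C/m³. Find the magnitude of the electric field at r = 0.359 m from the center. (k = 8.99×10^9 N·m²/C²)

By spherical symmetry E is radial; choose a Gaussian sphere of radius r = 0.359 m (within the shell material, 0.154 m < r < 0.432 m).
Only the shell between 0.154 m and r is enclosed: Q_enc = ρ·(4π/3)(r³ − a³) = (-7.63e-5)·(4π/3)·((0.359)³ − (0.154)³) = -1.362×10^-5 C.
Since E is radial and uniform over the Gaussian sphere, Φ = E·4πr² = Q_enc/ε₀.
E = k|Q_enc|/r² = (8.99×10^9)(1.362×10^-5)/(0.359)² = 9.50e5 N/C.

|E| ≈ 9.50e5 N/C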